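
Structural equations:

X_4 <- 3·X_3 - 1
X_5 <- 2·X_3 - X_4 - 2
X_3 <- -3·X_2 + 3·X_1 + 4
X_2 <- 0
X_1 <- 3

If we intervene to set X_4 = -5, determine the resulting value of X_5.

Intervening sets X_4 = -5 and removes its equation (X_4 <- 3·X_3 - 1).
X_3 = -3·X_2 + 3·X_1 + 4  [with X_2=0, X_1=3]  = 13
X_5 = 2·X_3 - X_4 - 2  [with X_3=13, X_4=-5]  = 29

29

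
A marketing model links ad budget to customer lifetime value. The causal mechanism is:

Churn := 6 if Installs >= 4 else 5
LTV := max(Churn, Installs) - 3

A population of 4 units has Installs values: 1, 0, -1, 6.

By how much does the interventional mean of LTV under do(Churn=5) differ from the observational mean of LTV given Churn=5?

0.25

do(Churn=5) breaks Churn's dependence on Installs. With Churn=5 fixed, LTV across the units is 2, 2, 2, 3, mean 2.25.
Conditioning on Churn=5 selects the 3 unit(s) with Installs ∈ {1, 0, -1}. Their LTV values: 2, 2, 2. Mean = 2.
Difference = 2.25 − 2 = 0.25.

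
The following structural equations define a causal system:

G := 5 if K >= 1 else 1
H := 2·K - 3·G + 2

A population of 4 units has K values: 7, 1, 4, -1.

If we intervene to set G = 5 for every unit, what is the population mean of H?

do(G=5) breaks G's dependence on K. With G=5 fixed, H across the units is 1, -11, -5, -15, mean -7.5.

-7.5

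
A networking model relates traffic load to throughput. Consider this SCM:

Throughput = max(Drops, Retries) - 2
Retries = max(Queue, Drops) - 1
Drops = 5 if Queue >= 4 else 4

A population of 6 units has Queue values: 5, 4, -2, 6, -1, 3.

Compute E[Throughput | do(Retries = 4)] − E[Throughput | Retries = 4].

-0.5

Under do(Retries=4), Retries's equation is replaced by Retries=4 for every unit. Per-unit Throughput: 3, 3, 2, 3, 2, 2. Mean = 2.5.
E[Throughput|Retries=4] averages over only the 2 units with Retries=4 (Queue = 5, 4): Throughput = 3, 3, mean 3.
Difference = 2.5 − 3 = -0.5.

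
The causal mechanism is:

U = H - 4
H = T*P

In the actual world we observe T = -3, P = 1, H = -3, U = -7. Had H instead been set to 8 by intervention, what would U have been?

4

The intervention breaks the incoming arrows to H: H = T*P no longer applies, and H = 8.
U = H - 4  [with H=8]  = 4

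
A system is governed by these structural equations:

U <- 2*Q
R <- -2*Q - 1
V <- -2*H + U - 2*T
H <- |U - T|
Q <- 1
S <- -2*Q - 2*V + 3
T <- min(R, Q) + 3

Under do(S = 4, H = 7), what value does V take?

Setting S = 4, H = 7 by intervention discards those variables' equations.
U = 2*Q  [with Q=1]  = 2
R = -2*Q - 1  [with Q=1]  = -3
T = min(R, Q) + 3  [with R=-3, Q=1]  = 0
V = -2*H + U - 2*T  [with H=7, U=2, T=0]  = -12

-12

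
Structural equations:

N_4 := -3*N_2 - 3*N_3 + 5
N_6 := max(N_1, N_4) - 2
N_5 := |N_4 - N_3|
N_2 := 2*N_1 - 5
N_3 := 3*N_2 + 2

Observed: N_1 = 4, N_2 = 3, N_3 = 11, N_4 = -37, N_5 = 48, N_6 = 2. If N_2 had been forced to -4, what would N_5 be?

do(N_2=-4) replaces the equation N_2 := 2*N_1 - 5 with the constant N_2 = -4.
N_3 = 3*N_2 + 2  [with N_2=-4]  = -10
N_4 = -3*N_2 - 3*N_3 + 5  [with N_2=-4, N_3=-10]  = 47
N_5 = |N_4 - N_3|  [with N_4=47, N_3=-10]  = 57

57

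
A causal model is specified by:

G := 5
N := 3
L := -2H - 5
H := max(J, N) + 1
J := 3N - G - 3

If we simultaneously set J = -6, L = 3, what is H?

The joint intervention fixes J = -6, L = 3, removing each variable's own equation.
H = max(J, N) + 1  [with J=-6, N=3]  = 4

4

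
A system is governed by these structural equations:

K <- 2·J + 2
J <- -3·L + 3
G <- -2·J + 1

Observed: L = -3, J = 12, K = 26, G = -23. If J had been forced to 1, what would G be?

-1

Under do(J=1), the mechanism J <- -3·L + 3 is discarded; J is fixed at 1.
G = -2·J + 1  [with J=1]  = -1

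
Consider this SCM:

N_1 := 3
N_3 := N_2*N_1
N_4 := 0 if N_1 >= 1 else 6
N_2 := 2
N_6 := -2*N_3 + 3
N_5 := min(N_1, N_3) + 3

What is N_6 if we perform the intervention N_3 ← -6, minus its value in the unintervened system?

24

The intervention breaks the incoming arrows to N_3: N_3 := N_2*N_1 no longer applies, and N_3 = -6.
N_6 = -2*N_3 + 3  [with N_3=-6]  = 15
Without intervention: N_3 = N_2*N_1  [with N_2=2, N_1=3]  = 6; N_6 = -2*N_3 + 3  [with N_3=6]  = -9.
Change = 15 − (-9) = 24.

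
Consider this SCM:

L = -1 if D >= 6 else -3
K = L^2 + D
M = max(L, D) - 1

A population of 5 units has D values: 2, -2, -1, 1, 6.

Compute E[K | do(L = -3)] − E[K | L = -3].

1.2

The intervention sets L=-3 in all 5 units regardless of D. Recomputing K per unit gives 11, 7, 8, 10, 15; average 10.2.
Conditioning on L=-3 selects the 4 unit(s) with D ∈ {2, -2, -1, 1}. Their K values: 11, 7, 8, 10. Mean = 9.
Difference = 10.2 − 9 = 1.2.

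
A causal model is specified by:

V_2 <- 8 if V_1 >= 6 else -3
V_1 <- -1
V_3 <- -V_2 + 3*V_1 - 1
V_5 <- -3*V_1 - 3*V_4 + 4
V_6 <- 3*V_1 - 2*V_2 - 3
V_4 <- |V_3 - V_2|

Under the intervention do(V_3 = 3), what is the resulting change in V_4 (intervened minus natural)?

4

The intervention breaks the incoming arrows to V_3: V_3 <- -V_2 + 3*V_1 - 1 no longer applies, and V_3 = 3.
V_2 = 8 if V_1 >= 6 else -3  [with V_1=-1]  = -3
V_4 = |V_3 - V_2|  [with V_3=3, V_2=-3]  = 6
Without intervention: V_2 = 8 if V_1 >= 6 else -3  [with V_1=-1]  = -3; V_3 = -V_2 + 3*V_1 - 1  [with V_2=-3, V_1=-1]  = -1; V_4 = |V_3 - V_2|  [with V_3=-1, V_2=-3]  = 2.
Change = 6 − 2 = 4.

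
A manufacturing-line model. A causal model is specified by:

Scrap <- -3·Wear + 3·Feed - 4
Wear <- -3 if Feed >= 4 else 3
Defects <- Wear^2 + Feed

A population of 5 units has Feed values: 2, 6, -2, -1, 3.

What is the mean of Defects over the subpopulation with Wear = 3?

9.5

Conditioning on Wear=3 selects the 4 unit(s) with Feed ∈ {2, -2, -1, 3}. Their Defects values: 11, 7, 8, 12. Mean = 9.5.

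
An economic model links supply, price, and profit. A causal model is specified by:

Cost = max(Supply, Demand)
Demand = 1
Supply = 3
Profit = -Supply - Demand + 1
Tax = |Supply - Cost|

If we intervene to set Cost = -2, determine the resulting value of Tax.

The intervention breaks the incoming arrows to Cost: Cost = max(Supply, Demand) no longer applies, and Cost = -2.
Tax = |Supply - Cost|  [with Supply=3, Cost=-2]  = 5

5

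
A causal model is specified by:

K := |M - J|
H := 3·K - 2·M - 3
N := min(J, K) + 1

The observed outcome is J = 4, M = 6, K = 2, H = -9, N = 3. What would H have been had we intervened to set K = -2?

The intervention breaks the incoming arrows to K: K := |M - J| no longer applies, and K = -2.
H = 3·K - 2·M - 3  [with K=-2, M=6]  = -21

-21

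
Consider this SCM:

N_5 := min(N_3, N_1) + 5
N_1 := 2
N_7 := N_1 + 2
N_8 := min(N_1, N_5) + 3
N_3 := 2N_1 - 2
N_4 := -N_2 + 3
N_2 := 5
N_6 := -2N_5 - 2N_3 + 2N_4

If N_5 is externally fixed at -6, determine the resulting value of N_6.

4

The intervention breaks the incoming arrows to N_5: N_5 := min(N_3, N_1) + 5 no longer applies, and N_5 = -6.
N_3 = 2N_1 - 2  [with N_1=2]  = 2
N_4 = -N_2 + 3  [with N_2=5]  = -2
N_6 = -2N_5 - 2N_3 + 2N_4  [with N_5=-6, N_3=2, N_4=-2]  = 4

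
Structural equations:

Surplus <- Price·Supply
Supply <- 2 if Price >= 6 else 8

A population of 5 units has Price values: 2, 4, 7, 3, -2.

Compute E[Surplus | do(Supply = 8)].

22.4

The intervention sets Supply=8 in all 5 units regardless of Price. Recomputing Surplus per unit gives 16, 32, 56, 24, -16; average 22.4.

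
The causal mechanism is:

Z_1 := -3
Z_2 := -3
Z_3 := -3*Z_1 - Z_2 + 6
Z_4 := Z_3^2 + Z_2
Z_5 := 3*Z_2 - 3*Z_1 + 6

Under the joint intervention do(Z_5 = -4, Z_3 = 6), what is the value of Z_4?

Under do(Z_5 = -4, Z_3 = 6), each intervened variable's structural equation is replaced by its fixed value.
Z_4 = Z_3^2 + Z_2  [with Z_3=6, Z_2=-3]  = 33

33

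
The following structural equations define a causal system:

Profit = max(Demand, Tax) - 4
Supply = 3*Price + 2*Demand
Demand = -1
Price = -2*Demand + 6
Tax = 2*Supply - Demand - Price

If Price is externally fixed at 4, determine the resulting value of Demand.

-1

Under do(Price=4), the mechanism Price = -2*Demand + 6 is discarded; Price is fixed at 4.
Demand is not downstream of the intervention, so its value is determined by the original equations.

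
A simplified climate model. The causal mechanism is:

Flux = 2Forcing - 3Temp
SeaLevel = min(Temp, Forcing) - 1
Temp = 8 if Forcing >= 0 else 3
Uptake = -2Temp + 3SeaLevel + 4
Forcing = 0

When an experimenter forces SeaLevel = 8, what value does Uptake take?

do(SeaLevel=8) replaces the equation SeaLevel = min(Temp, Forcing) - 1 with the constant SeaLevel = 8.
Temp = 8 if Forcing >= 0 else 3  [with Forcing=0]  = 8
Uptake = -2Temp + 3SeaLevel + 4  [with Temp=8, SeaLevel=8]  = 12

12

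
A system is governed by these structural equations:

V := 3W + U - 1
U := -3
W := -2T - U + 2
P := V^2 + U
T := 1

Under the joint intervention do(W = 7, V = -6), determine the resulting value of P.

Setting W = 7, V = -6 by intervention discards those variables' equations.
P = V^2 + U  [with V=-6, U=-3]  = 33

33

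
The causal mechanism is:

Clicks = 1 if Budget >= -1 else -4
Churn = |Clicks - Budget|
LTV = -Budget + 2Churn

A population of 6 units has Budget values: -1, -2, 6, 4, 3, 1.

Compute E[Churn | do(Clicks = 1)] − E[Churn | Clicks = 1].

0.1

Under do(Clicks=1), Clicks's equation is replaced by Clicks=1 for every unit. Per-unit Churn: 2, 3, 5, 3, 2, 0. Mean = 2.5.
E[Churn|Clicks=1] averages over only the 5 units with Clicks=1 (Budget = -1, 6, 4, 3, 1): Churn = 2, 5, 3, 2, 0, mean 2.4.
Difference = 2.5 − 2.4 = 0.1.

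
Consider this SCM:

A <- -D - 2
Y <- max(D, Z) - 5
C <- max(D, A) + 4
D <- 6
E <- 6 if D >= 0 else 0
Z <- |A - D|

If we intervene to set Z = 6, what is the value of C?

10

do(Z=6) replaces the equation Z <- |A - D| with the constant Z = 6.
C is not downstream of the intervention, so its value is determined by the original equations.
A = -D - 2  [with D=6]  = -8
C = max(D, A) + 4  [with D=6, A=-8]  = 10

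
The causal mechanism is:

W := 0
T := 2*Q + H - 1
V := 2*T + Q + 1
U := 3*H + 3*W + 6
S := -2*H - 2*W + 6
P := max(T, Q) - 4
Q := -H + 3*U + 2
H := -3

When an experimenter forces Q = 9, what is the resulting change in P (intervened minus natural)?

do(Q=9) replaces the equation Q := -H + 3*U + 2 with the constant Q = 9.
T = 2*Q + H - 1  [with Q=9, H=-3]  = 14
P = max(T, Q) - 4  [with T=14, Q=9]  = 10
Without intervention: U = 3*H + 3*W + 6  [with H=-3, W=0]  = -3; Q = -H + 3*U + 2  [with H=-3, U=-3]  = -4; T = 2*Q + H - 1  [with Q=-4, H=-3]  = -12; P = max(T, Q) - 4  [with T=-12, Q=-4]  = -8.
Change = 10 − (-8) = 18.

18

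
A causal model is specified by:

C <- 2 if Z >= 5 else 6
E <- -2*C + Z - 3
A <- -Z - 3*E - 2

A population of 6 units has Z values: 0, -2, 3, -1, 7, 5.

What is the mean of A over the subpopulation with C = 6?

E[A|C=6] averages over only the 4 units with C=6 (Z = 0, -2, 3, -1): A = 43, 51, 31, 47, mean 43.

43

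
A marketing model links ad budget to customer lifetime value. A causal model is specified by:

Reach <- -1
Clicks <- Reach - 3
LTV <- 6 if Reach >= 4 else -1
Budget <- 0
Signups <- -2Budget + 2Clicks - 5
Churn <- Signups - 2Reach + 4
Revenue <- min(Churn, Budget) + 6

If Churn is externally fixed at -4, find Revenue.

2

The intervention breaks the incoming arrows to Churn: Churn <- Signups - 2Reach + 4 no longer applies, and Churn = -4.
Revenue = min(Churn, Budget) + 6  [with Churn=-4, Budget=0]  = 2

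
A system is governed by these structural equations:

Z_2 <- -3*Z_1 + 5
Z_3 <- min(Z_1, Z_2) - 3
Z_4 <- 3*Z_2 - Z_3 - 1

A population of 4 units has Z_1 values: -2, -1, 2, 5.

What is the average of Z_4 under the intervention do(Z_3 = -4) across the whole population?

Every unit gets Z_3=-4 under the intervention. Z_4 values become 36, 27, 0, -27; E[Z_4|do(Z_3=-4)] = 9.

9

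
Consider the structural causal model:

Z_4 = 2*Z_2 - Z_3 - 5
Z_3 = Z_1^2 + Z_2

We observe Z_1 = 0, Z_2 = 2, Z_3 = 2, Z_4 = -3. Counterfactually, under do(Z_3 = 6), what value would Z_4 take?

The intervention breaks the incoming arrows to Z_3: Z_3 = Z_1^2 + Z_2 no longer applies, and Z_3 = 6.
Z_4 = 2*Z_2 - Z_3 - 5  [with Z_2=2, Z_3=6]  = -7

-7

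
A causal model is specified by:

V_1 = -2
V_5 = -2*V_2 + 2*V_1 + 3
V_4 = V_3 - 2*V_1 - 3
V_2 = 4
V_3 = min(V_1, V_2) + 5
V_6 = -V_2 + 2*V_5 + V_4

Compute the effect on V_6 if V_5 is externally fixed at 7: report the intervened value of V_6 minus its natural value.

32

The intervention breaks the incoming arrows to V_5: V_5 = -2*V_2 + 2*V_1 + 3 no longer applies, and V_5 = 7.
V_3 = min(V_1, V_2) + 5  [with V_1=-2, V_2=4]  = 3
V_4 = V_3 - 2*V_1 - 3  [with V_3=3, V_1=-2]  = 4
V_6 = -V_2 + 2*V_5 + V_4  [with V_2=4, V_5=7, V_4=4]  = 14
Without intervention: V_3 = min(V_1, V_2) + 5  [with V_1=-2, V_2=4]  = 3; V_4 = V_3 - 2*V_1 - 3  [with V_3=3, V_1=-2]  = 4; V_5 = -2*V_2 + 2*V_1 + 3  [with V_2=4, V_1=-2]  = -9; V_6 = -V_2 + 2*V_5 + V_4  [with V_2=4, V_5=-9, V_4=4]  = -18.
Change = 14 − (-18) = 32.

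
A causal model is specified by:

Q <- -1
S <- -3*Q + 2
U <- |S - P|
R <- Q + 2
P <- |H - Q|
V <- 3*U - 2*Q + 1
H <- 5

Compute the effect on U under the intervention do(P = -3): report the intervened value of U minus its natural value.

The intervention breaks the incoming arrows to P: P <- |H - Q| no longer applies, and P = -3.
S = -3*Q + 2  [with Q=-1]  = 5
U = |S - P|  [with S=5, P=-3]  = 8
Without intervention: P = |H - Q|  [with H=5, Q=-1]  = 6; S = -3*Q + 2  [with Q=-1]  = 5; U = |S - P|  [with S=5, P=6]  = 1.
Change = 8 − 1 = 7.

7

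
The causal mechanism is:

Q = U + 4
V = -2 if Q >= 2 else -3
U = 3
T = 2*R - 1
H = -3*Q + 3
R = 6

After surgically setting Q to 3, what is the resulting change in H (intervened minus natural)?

The intervention breaks the incoming arrows to Q: Q = U + 4 no longer applies, and Q = 3.
H = -3*Q + 3  [with Q=3]  = -6
Without intervention: Q = U + 4  [with U=3]  = 7; H = -3*Q + 3  [with Q=7]  = -18.
Change = -6 − (-18) = 12.

12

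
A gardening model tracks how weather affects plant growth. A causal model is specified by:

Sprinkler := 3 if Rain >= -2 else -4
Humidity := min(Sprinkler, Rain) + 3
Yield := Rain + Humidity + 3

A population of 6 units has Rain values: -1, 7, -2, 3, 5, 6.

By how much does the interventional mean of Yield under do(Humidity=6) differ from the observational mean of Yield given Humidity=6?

The intervention sets Humidity=6 in all 6 units regardless of Rain. Recomputing Yield per unit gives 8, 16, 7, 12, 14, 15; average 12.
E[Yield|Humidity=6] averages over only the 4 units with Humidity=6 (Rain = 7, 3, 5, 6): Yield = 16, 12, 14, 15, mean 14.25.
Difference = 12 − 14.25 = -2.25.

-2.25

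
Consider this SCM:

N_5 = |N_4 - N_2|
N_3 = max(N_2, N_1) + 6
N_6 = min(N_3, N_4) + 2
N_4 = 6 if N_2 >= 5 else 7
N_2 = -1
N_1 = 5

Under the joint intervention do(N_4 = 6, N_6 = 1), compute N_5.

Setting N_4 = 6, N_6 = 1 by intervention discards those variables' equations.
N_5 = |N_4 - N_2|  [with N_4=6, N_2=-1]  = 7

7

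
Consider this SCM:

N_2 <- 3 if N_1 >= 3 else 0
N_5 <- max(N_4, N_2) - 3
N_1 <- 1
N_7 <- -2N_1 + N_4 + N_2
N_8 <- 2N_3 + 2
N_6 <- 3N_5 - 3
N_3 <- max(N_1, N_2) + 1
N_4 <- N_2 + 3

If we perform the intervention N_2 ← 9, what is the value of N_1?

Under do(N_2=9), the mechanism N_2 <- 3 if N_1 >= 3 else 0 is discarded; N_2 is fixed at 9.
N_1 is not downstream of the intervention, so its value is determined by the original equations.

1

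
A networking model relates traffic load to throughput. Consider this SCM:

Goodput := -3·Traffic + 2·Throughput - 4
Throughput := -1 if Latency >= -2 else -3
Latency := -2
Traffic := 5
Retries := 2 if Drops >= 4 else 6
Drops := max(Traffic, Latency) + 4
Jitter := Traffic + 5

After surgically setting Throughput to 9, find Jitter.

do(Throughput=9) replaces the equation Throughput := -1 if Latency >= -2 else -3 with the constant Throughput = 9.
Since Jitter is not a descendant of the intervened variable, it is unaffected.
Jitter = Traffic + 5  [with Traffic=5]  = 10

10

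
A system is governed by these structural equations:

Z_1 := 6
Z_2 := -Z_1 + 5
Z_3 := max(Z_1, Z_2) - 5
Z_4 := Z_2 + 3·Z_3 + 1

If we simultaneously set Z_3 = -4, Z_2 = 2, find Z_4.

-9

The joint intervention fixes Z_3 = -4, Z_2 = 2, removing each variable's own equation.
Z_4 = Z_2 + 3·Z_3 + 1  [with Z_2=2, Z_3=-4]  = -9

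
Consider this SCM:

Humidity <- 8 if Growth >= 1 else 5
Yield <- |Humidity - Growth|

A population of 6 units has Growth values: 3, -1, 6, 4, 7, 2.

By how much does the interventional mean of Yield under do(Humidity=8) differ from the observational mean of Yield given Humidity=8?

0.9

The intervention sets Humidity=8 in all 6 units regardless of Growth. Recomputing Yield per unit gives 5, 9, 2, 4, 1, 6; average 4.5.
Conditioning on Humidity=8 selects the 5 unit(s) with Growth ∈ {3, 6, 4, 7, 2}. Their Yield values: 5, 2, 4, 1, 6. Mean = 3.6.
Difference = 4.5 − 3.6 = 0.9.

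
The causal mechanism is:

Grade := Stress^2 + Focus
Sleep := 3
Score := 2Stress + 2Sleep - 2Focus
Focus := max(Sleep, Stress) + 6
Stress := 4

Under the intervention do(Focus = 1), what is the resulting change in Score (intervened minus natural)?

The intervention breaks the incoming arrows to Focus: Focus := max(Sleep, Stress) + 6 no longer applies, and Focus = 1.
Score = 2Stress + 2Sleep - 2Focus  [with Stress=4, Sleep=3, Focus=1]  = 12
Without intervention: Focus = max(Sleep, Stress) + 6  [with Sleep=3, Stress=4]  = 10; Score = 2Stress + 2Sleep - 2Focus  [with Stress=4, Sleep=3, Focus=10]  = -6.
Change = 12 − (-6) = 18.

18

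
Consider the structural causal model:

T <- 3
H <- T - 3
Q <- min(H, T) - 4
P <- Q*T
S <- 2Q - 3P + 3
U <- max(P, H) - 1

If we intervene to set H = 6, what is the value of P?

Under do(H=6), the mechanism H <- T - 3 is discarded; H is fixed at 6.
Q = min(H, T) - 4  [with H=6, T=3]  = -1
P = Q*T  [with Q=-1, T=3]  = -3

-3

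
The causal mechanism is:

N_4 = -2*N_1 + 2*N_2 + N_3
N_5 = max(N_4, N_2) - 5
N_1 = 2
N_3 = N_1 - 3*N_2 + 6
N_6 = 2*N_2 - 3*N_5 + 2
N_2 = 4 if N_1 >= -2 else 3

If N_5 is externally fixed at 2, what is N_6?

4

The intervention breaks the incoming arrows to N_5: N_5 = max(N_4, N_2) - 5 no longer applies, and N_5 = 2.
N_2 = 4 if N_1 >= -2 else 3  [with N_1=2]  = 4
N_6 = 2*N_2 - 3*N_5 + 2  [with N_2=4, N_5=2]  = 4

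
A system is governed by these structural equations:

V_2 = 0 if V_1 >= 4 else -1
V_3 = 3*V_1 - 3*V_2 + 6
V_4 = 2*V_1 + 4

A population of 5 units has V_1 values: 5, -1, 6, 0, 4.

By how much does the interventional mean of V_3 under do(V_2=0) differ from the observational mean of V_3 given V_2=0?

-6.6

The intervention sets V_2=0 in all 5 units regardless of V_1. Recomputing V_3 per unit gives 21, 3, 24, 6, 18; average 14.4.
E[V_3|V_2=0] averages over only the 3 units with V_2=0 (V_1 = 5, 6, 4): V_3 = 21, 24, 18, mean 21.
Difference = 14.4 − 21 = -6.6.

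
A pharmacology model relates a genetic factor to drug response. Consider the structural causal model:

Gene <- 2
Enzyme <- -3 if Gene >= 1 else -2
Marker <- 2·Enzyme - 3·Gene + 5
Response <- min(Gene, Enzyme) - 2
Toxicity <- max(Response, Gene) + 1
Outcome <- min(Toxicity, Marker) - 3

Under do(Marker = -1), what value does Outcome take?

The intervention breaks the incoming arrows to Marker: Marker <- 2·Enzyme - 3·Gene + 5 no longer applies, and Marker = -1.
Enzyme = -3 if Gene >= 1 else -2  [with Gene=2]  = -3
Response = min(Gene, Enzyme) - 2  [with Gene=2, Enzyme=-3]  = -5
Toxicity = max(Response, Gene) + 1  [with Response=-5, Gene=2]  = 3
Outcome = min(Toxicity, Marker) - 3  [with Toxicity=3, Marker=-1]  = -4

-4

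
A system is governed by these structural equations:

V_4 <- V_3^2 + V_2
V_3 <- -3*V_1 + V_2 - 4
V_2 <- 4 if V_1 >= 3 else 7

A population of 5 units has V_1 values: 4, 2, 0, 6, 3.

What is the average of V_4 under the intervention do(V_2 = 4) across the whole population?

Under do(V_2=4), V_2's equation is replaced by V_2=4 for every unit. Per-unit V_4: 148, 40, 4, 328, 85. Mean = 121.

121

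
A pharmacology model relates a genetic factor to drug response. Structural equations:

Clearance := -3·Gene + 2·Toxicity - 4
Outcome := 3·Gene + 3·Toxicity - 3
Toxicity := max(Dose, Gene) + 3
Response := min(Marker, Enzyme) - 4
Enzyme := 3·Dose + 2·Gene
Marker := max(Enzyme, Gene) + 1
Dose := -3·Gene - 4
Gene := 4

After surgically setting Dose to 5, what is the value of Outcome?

33

do(Dose=5) replaces the equation Dose := -3·Gene - 4 with the constant Dose = 5.
Toxicity = max(Dose, Gene) + 3  [with Dose=5, Gene=4]  = 8
Outcome = 3·Gene + 3·Toxicity - 3  [with Gene=4, Toxicity=8]  = 33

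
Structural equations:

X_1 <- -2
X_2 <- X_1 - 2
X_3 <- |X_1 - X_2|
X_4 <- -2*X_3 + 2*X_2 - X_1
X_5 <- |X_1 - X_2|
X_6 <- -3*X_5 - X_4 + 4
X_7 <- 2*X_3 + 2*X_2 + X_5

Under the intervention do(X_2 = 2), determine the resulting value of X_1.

-2

Under do(X_2=2), the mechanism X_2 <- X_1 - 2 is discarded; X_2 is fixed at 2.
X_1 is not downstream of the intervention, so its value is determined by the original equations.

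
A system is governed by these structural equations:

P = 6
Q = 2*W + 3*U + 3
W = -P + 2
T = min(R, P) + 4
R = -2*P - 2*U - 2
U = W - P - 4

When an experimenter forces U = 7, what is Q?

do(U=7) replaces the equation U = W - P - 4 with the constant U = 7.
W = -P + 2  [with P=6]  = -4
Q = 2*W + 3*U + 3  [with W=-4, U=7]  = 16

16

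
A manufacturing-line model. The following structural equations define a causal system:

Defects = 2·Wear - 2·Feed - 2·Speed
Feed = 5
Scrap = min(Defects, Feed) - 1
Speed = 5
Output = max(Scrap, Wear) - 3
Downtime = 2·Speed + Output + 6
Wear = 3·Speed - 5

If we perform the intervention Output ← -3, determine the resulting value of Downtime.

13

Intervening sets Output = -3 and removes its equation (Output = max(Scrap, Wear) - 3).
Downtime = 2·Speed + Output + 6  [with Speed=5, Output=-3]  = 13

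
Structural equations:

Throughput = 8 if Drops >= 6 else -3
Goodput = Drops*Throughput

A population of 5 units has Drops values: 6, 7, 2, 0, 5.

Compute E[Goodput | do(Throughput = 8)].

32

Under do(Throughput=8), Throughput's equation is replaced by Throughput=8 for every unit. Per-unit Goodput: 48, 56, 16, 0, 40. Mean = 32.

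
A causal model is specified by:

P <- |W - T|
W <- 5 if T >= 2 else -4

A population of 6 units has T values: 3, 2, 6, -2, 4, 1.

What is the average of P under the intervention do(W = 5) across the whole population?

3

Under do(W=5), W's equation is replaced by W=5 for every unit. Per-unit P: 2, 3, 1, 7, 1, 4. Mean = 3.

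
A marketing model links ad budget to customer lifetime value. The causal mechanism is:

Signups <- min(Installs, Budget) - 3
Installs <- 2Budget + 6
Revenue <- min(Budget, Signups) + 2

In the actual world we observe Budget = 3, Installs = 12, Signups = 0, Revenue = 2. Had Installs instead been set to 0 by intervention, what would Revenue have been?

Under do(Installs=0), the mechanism Installs <- 2Budget + 6 is discarded; Installs is fixed at 0.
Signups = min(Installs, Budget) - 3  [with Installs=0, Budget=3]  = -3
Revenue = min(Budget, Signups) + 2  [with Budget=3, Signups=-3]  = -1

-1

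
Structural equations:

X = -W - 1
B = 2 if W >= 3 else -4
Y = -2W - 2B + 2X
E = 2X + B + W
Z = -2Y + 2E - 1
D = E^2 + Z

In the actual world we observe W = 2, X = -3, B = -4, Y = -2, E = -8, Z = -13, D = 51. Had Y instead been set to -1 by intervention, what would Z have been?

Under do(Y=-1), the mechanism Y = -2W - 2B + 2X is discarded; Y is fixed at -1.
X = -W - 1  [with W=2]  = -3
B = 2 if W >= 3 else -4  [with W=2]  = -4
E = 2X + B + W  [with X=-3, B=-4, W=2]  = -8
Z = -2Y + 2E - 1  [with Y=-1, E=-8]  = -15

-15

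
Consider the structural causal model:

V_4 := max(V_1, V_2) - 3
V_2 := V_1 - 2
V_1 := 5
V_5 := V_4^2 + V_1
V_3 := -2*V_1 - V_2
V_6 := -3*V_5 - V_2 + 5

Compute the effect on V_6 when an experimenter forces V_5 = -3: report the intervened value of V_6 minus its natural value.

The intervention breaks the incoming arrows to V_5: V_5 := V_4^2 + V_1 no longer applies, and V_5 = -3.
V_2 = V_1 - 2  [with V_1=5]  = 3
V_6 = -3*V_5 - V_2 + 5  [with V_5=-3, V_2=3]  = 11
Without intervention: V_2 = V_1 - 2  [with V_1=5]  = 3; V_4 = max(V_1, V_2) - 3  [with V_1=5, V_2=3]  = 2; V_5 = V_4^2 + V_1  [with V_4=2, V_1=5]  = 9; V_6 = -3*V_5 - V_2 + 5  [with V_5=9, V_2=3]  = -25.
Change = 11 − (-25) = 36.

36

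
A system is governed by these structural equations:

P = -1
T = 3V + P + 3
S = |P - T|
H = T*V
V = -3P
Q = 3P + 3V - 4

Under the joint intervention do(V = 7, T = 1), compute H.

Under do(V = 7, T = 1), each intervened variable's structural equation is replaced by its fixed value.
H = T*V  [with T=1, V=7]  = 7

7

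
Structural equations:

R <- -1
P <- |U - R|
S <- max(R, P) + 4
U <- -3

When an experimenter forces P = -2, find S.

The intervention breaks the incoming arrows to P: P <- |U - R| no longer applies, and P = -2.
S = max(R, P) + 4  [with R=-1, P=-2]  = 3

3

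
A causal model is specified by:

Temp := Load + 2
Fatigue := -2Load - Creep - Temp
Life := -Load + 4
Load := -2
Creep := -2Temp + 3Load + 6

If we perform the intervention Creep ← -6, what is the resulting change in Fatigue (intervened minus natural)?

6

The intervention breaks the incoming arrows to Creep: Creep := -2Temp + 3Load + 6 no longer applies, and Creep = -6.
Temp = Load + 2  [with Load=-2]  = 0
Fatigue = -2Load - Creep - Temp  [with Load=-2, Creep=-6, Temp=0]  = 10
Without intervention: Temp = Load + 2  [with Load=-2]  = 0; Creep = -2Temp + 3Load + 6  [with Temp=0, Load=-2]  = 0; Fatigue = -2Load - Creep - Temp  [with Load=-2, Creep=0, Temp=0]  = 4.
Change = 10 − 4 = 6.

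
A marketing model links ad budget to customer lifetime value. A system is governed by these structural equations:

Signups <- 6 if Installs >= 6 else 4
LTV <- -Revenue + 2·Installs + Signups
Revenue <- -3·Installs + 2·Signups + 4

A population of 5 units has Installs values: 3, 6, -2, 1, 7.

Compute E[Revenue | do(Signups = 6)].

7

Under do(Signups=6), Signups's equation is replaced by Signups=6 for every unit. Per-unit Revenue: 7, -2, 22, 13, -5. Mean = 7.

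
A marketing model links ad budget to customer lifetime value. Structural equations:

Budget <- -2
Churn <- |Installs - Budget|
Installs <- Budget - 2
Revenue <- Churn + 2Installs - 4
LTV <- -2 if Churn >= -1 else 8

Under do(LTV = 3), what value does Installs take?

-4

Under do(LTV=3), the mechanism LTV <- -2 if Churn >= -1 else 8 is discarded; LTV is fixed at 3.
No directed path runs from LTV to Installs, so Installs keeps its natural value.
Installs = Budget - 2  [with Budget=-2]  = -4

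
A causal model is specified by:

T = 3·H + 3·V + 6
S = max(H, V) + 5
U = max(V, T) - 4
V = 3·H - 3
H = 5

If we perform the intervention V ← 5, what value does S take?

The intervention breaks the incoming arrows to V: V = 3·H - 3 no longer applies, and V = 5.
S = max(H, V) + 5  [with H=5, V=5]  = 10

10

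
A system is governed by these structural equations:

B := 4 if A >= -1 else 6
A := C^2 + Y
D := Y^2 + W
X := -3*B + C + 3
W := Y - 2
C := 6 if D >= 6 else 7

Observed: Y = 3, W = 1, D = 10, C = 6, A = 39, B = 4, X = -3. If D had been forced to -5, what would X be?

The intervention breaks the incoming arrows to D: D := Y^2 + W no longer applies, and D = -5.
C = 6 if D >= 6 else 7  [with D=-5]  = 7
A = C^2 + Y  [with C=7, Y=3]  = 52
B = 4 if A >= -1 else 6  [with A=52]  = 4
X = -3*B + C + 3  [with B=4, C=7]  = -2

-2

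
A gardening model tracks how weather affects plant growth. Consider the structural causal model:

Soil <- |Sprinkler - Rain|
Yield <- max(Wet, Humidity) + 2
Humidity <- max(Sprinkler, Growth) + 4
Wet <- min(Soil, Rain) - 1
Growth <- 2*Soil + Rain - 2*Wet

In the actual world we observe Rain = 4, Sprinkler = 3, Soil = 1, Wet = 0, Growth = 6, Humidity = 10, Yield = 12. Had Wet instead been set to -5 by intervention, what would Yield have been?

The intervention breaks the incoming arrows to Wet: Wet <- min(Soil, Rain) - 1 no longer applies, and Wet = -5.
Soil = |Sprinkler - Rain|  [with Sprinkler=3, Rain=4]  = 1
Growth = 2*Soil + Rain - 2*Wet  [with Soil=1, Rain=4, Wet=-5]  = 16
Humidity = max(Sprinkler, Growth) + 4  [with Sprinkler=3, Growth=16]  = 20
Yield = max(Wet, Humidity) + 2  [with Wet=-5, Humidity=20]  = 22

22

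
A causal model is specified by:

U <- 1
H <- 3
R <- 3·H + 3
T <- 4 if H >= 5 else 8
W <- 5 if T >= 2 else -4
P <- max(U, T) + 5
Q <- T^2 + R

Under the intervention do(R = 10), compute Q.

74

The intervention breaks the incoming arrows to R: R <- 3·H + 3 no longer applies, and R = 10.
T = 4 if H >= 5 else 8  [with H=3]  = 8
Q = T^2 + R  [with T=8, R=10]  = 74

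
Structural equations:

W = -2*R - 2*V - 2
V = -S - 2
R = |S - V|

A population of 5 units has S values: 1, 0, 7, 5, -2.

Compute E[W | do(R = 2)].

2.4

Under do(R=2), R's equation is replaced by R=2 for every unit. Per-unit W: 0, -2, 12, 8, -6. Mean = 2.4.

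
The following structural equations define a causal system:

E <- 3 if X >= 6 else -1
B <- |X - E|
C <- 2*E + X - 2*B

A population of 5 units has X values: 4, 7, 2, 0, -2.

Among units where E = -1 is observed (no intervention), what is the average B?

E[B|E=-1] averages over only the 4 units with E=-1 (X = 4, 2, 0, -2): B = 5, 3, 1, 1, mean 2.5.

2.5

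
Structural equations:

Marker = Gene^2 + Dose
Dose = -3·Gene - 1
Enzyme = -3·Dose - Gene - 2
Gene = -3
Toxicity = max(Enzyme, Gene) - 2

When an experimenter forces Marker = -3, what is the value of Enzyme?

-23

Under do(Marker=-3), the mechanism Marker = Gene^2 + Dose is discarded; Marker is fixed at -3.
Since Enzyme is not a descendant of the intervened variable, it is unaffected.
Dose = -3·Gene - 1  [with Gene=-3]  = 8
Enzyme = -3·Dose - Gene - 2  [with Dose=8, Gene=-3]  = -23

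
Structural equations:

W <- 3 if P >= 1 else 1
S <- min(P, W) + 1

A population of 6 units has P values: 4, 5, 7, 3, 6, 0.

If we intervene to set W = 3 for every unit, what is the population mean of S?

The intervention sets W=3 in all 6 units regardless of P. Recomputing S per unit gives 4, 4, 4, 4, 4, 1; average 3.5.

3.5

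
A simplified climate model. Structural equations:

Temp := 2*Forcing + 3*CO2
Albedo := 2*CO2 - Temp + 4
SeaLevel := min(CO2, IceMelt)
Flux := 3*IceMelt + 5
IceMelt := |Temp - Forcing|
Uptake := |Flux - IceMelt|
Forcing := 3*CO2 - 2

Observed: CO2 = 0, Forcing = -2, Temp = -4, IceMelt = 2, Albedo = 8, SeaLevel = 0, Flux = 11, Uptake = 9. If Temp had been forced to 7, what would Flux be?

32

The intervention breaks the incoming arrows to Temp: Temp := 2*Forcing + 3*CO2 no longer applies, and Temp = 7.
Forcing = 3*CO2 - 2  [with CO2=0]  = -2
IceMelt = |Temp - Forcing|  [with Temp=7, Forcing=-2]  = 9
Flux = 3*IceMelt + 5  [with IceMelt=9]  = 32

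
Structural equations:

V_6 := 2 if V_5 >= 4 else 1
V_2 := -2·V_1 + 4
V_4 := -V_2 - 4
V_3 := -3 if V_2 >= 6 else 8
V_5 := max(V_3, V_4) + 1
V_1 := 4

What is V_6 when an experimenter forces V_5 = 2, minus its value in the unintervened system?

-1

The intervention breaks the incoming arrows to V_5: V_5 := max(V_3, V_4) + 1 no longer applies, and V_5 = 2.
V_6 = 2 if V_5 >= 4 else 1  [with V_5=2]  = 1
Without intervention: V_2 = -2·V_1 + 4  [with V_1=4]  = -4; V_3 = -3 if V_2 >= 6 else 8  [with V_2=-4]  = 8; V_4 = -V_2 - 4  [with V_2=-4]  = 0; V_5 = max(V_3, V_4) + 1  [with V_3=8, V_4=0]  = 9; V_6 = 2 if V_5 >= 4 else 1  [with V_5=9]  = 2.
Change = 1 − 2 = -1.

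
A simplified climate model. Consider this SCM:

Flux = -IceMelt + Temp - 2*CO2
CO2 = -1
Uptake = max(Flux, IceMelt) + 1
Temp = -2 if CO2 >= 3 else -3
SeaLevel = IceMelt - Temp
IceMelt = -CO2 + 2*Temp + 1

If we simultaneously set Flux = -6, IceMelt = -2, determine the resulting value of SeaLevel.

Under do(Flux = -6, IceMelt = -2), each intervened variable's structural equation is replaced by its fixed value.
Temp = -2 if CO2 >= 3 else -3  [with CO2=-1]  = -3
SeaLevel = IceMelt - Temp  [with IceMelt=-2, Temp=-3]  = 1

1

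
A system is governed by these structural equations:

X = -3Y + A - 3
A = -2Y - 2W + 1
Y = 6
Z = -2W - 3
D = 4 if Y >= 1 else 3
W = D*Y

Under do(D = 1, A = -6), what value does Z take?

-15

The joint intervention fixes D = 1, A = -6, removing each variable's own equation.
W = D*Y  [with D=1, Y=6]  = 6
Z = -2W - 3  [with W=6]  = -15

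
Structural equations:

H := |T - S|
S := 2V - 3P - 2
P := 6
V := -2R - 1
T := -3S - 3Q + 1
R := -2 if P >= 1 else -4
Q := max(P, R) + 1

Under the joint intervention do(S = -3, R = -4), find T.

The joint intervention fixes S = -3, R = -4, removing each variable's own equation.
Q = max(P, R) + 1  [with P=6, R=-4]  = 7
T = -3S - 3Q + 1  [with S=-3, Q=7]  = -11

-11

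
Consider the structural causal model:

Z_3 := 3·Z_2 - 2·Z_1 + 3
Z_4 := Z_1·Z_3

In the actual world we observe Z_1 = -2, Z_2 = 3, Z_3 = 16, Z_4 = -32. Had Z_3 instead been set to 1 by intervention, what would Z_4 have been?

-2

The intervention breaks the incoming arrows to Z_3: Z_3 := 3·Z_2 - 2·Z_1 + 3 no longer applies, and Z_3 = 1.
Z_4 = Z_1·Z_3  [with Z_1=-2, Z_3=1]  = -2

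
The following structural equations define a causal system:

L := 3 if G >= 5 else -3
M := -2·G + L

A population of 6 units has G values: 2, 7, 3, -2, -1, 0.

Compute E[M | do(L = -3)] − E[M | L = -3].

Under do(L=-3), L's equation is replaced by L=-3 for every unit. Per-unit M: -7, -17, -9, 1, -1, -3. Mean = -6.
Observing L=-3 restricts to units where L's equation naturally yields -3: G ∈ {2, 3, -2, -1, 0}. In that subpopulation M = -7, -9, 1, -1, -3, mean -3.8.
Difference = -6 − (-3.8) = -2.2.

-2.2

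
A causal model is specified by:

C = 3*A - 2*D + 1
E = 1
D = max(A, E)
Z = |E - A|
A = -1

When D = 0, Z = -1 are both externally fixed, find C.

-2

The joint intervention fixes D = 0, Z = -1, removing each variable's own equation.
C = 3*A - 2*D + 1  [with A=-1, D=0]  = -2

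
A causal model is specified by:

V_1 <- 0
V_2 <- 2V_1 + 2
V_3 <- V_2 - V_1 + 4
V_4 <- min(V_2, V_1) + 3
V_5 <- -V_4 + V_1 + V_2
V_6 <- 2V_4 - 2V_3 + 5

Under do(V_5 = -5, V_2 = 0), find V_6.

The joint intervention fixes V_5 = -5, V_2 = 0, removing each variable's own equation.
V_3 = V_2 - V_1 + 4  [with V_2=0, V_1=0]  = 4
V_4 = min(V_2, V_1) + 3  [with V_2=0, V_1=0]  = 3
V_6 = 2V_4 - 2V_3 + 5  [with V_4=3, V_3=4]  = 3

3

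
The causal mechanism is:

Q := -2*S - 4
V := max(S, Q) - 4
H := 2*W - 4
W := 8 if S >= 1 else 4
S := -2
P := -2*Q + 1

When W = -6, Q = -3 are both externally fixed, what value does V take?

-6

The joint intervention fixes W = -6, Q = -3, removing each variable's own equation.
V = max(S, Q) - 4  [with S=-2, Q=-3]  = -6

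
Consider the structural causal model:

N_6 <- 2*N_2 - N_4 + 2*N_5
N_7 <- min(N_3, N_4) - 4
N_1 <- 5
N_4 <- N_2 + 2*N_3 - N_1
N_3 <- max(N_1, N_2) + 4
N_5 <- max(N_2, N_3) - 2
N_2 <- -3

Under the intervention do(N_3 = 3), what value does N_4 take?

The intervention breaks the incoming arrows to N_3: N_3 <- max(N_1, N_2) + 4 no longer applies, and N_3 = 3.
N_4 = N_2 + 2*N_3 - N_1  [with N_2=-3, N_3=3, N_1=5]  = -2

-2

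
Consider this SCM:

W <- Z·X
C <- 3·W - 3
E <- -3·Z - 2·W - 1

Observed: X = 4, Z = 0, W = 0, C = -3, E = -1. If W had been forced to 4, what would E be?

-9

do(W=4) replaces the equation W <- Z·X with the constant W = 4.
E = -3·Z - 2·W - 1  [with Z=0, W=4]  = -9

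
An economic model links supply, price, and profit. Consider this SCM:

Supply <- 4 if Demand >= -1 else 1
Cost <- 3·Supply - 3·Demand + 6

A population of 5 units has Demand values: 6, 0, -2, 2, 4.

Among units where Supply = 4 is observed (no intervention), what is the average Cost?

9

E[Cost|Supply=4] averages over only the 4 units with Supply=4 (Demand = 6, 0, 2, 4): Cost = 0, 18, 12, 6, mean 9.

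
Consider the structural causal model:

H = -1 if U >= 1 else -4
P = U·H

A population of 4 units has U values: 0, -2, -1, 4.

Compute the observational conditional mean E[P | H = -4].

4

Conditioning on H=-4 selects the 3 unit(s) with U ∈ {0, -2, -1}. Their P values: 0, 8, 4. Mean = 4.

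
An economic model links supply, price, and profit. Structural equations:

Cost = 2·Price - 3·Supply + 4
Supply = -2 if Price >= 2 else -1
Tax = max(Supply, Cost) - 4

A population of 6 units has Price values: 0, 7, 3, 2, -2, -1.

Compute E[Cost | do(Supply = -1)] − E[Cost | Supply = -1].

5

Under do(Supply=-1), Supply's equation is replaced by Supply=-1 for every unit. Per-unit Cost: 7, 21, 13, 11, 3, 5. Mean = 10.
Conditioning on Supply=-1 selects the 3 unit(s) with Price ∈ {0, -2, -1}. Their Cost values: 7, 3, 5. Mean = 5.
Difference = 10 − 5 = 5.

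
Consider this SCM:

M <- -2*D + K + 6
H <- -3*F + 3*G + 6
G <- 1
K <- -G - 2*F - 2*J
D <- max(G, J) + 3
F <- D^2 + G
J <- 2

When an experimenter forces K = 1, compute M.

Under do(K=1), the mechanism K <- -G - 2*F - 2*J is discarded; K is fixed at 1.
D = max(G, J) + 3  [with G=1, J=2]  = 5
M = -2*D + K + 6  [with D=5, K=1]  = -3

-3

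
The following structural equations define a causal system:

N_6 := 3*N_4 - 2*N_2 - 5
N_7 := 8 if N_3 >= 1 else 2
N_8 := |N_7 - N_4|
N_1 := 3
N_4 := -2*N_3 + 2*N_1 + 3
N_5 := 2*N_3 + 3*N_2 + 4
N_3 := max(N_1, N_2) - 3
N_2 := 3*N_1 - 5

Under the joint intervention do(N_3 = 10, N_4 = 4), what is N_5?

Setting N_3 = 10, N_4 = 4 by intervention discards those variables' equations.
N_2 = 3*N_1 - 5  [with N_1=3]  = 4
N_5 = 2*N_3 + 3*N_2 + 4  [with N_3=10, N_2=4]  = 36

36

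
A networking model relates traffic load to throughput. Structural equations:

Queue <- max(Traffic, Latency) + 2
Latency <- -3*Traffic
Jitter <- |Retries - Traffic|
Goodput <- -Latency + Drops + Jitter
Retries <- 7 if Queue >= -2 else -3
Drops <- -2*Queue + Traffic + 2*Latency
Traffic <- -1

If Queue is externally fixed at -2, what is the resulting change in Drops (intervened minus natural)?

14

The intervention breaks the incoming arrows to Queue: Queue <- max(Traffic, Latency) + 2 no longer applies, and Queue = -2.
Latency = -3*Traffic  [with Traffic=-1]  = 3
Drops = -2*Queue + Traffic + 2*Latency  [with Queue=-2, Traffic=-1, Latency=3]  = 9
Without intervention: Latency = -3*Traffic  [with Traffic=-1]  = 3; Queue = max(Traffic, Latency) + 2  [with Traffic=-1, Latency=3]  = 5; Drops = -2*Queue + Traffic + 2*Latency  [with Queue=5, Traffic=-1, Latency=3]  = -5.
Change = 9 − (-5) = 14.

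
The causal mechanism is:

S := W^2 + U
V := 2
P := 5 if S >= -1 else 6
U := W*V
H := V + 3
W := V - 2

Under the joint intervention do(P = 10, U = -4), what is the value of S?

Setting P = 10, U = -4 by intervention discards those variables' equations.
W = V - 2  [with V=2]  = 0
S = W^2 + U  [with W=0, U=-4]  = -4

-4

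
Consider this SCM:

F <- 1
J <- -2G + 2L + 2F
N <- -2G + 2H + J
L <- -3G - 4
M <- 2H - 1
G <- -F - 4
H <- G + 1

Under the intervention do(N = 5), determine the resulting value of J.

Under do(N=5), the mechanism N <- -2G + 2H + J is discarded; N is fixed at 5.
Since J is not a descendant of the intervened variable, it is unaffected.
G = -F - 4  [with F=1]  = -5
L = -3G - 4  [with G=-5]  = 11
J = -2G + 2L + 2F  [with G=-5, L=11, F=1]  = 34

34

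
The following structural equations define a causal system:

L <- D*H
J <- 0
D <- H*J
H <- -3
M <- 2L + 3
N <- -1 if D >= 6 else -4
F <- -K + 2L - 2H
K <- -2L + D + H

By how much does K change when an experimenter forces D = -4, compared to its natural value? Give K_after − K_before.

-28

do(D=-4) replaces the equation D <- H*J with the constant D = -4.
L = D*H  [with D=-4, H=-3]  = 12
K = -2L + D + H  [with L=12, D=-4, H=-3]  = -31
Without intervention: D = H*J  [with H=-3, J=0]  = 0; L = D*H  [with D=0, H=-3]  = 0; K = -2L + D + H  [with L=0, D=0, H=-3]  = -3.
Change = -31 − (-3) = -28.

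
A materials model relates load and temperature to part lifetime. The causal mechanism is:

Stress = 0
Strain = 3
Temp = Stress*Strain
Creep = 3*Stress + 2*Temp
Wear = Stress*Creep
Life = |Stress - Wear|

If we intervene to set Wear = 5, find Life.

5

The intervention breaks the incoming arrows to Wear: Wear = Stress*Creep no longer applies, and Wear = 5.
Life = |Stress - Wear|  [with Stress=0, Wear=5]  = 5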